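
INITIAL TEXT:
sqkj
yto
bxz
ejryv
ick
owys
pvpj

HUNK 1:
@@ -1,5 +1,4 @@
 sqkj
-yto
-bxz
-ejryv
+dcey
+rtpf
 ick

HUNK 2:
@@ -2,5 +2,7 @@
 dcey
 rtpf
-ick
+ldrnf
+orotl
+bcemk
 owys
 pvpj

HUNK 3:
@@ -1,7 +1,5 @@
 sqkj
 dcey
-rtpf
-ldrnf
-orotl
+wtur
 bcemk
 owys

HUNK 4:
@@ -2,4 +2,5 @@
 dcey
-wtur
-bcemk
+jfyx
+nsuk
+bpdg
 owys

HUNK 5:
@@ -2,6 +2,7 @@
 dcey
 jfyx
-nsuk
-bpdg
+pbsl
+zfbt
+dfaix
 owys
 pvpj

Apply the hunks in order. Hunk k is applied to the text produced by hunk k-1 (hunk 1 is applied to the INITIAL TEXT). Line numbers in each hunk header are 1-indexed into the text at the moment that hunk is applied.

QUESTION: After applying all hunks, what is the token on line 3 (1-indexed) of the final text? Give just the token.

Hunk 1: at line 1 remove [yto,bxz,ejryv] add [dcey,rtpf] -> 6 lines: sqkj dcey rtpf ick owys pvpj
Hunk 2: at line 2 remove [ick] add [ldrnf,orotl,bcemk] -> 8 lines: sqkj dcey rtpf ldrnf orotl bcemk owys pvpj
Hunk 3: at line 1 remove [rtpf,ldrnf,orotl] add [wtur] -> 6 lines: sqkj dcey wtur bcemk owys pvpj
Hunk 4: at line 2 remove [wtur,bcemk] add [jfyx,nsuk,bpdg] -> 7 lines: sqkj dcey jfyx nsuk bpdg owys pvpj
Hunk 5: at line 2 remove [nsuk,bpdg] add [pbsl,zfbt,dfaix] -> 8 lines: sqkj dcey jfyx pbsl zfbt dfaix owys pvpj
Final line 3: jfyx

Answer: jfyx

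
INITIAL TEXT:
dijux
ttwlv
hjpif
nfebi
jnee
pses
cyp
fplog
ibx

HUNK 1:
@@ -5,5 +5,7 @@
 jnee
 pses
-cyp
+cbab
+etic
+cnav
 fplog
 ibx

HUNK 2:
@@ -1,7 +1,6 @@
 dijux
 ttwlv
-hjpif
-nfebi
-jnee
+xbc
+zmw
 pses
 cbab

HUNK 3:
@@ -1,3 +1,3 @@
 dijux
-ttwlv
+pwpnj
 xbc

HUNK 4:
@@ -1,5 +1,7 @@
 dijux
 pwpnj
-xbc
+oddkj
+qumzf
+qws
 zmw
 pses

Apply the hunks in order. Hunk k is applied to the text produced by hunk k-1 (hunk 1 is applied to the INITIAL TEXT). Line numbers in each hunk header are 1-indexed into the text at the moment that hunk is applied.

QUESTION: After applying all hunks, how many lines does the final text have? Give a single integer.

Hunk 1: at line 5 remove [cyp] add [cbab,etic,cnav] -> 11 lines: dijux ttwlv hjpif nfebi jnee pses cbab etic cnav fplog ibx
Hunk 2: at line 1 remove [hjpif,nfebi,jnee] add [xbc,zmw] -> 10 lines: dijux ttwlv xbc zmw pses cbab etic cnav fplog ibx
Hunk 3: at line 1 remove [ttwlv] add [pwpnj] -> 10 lines: dijux pwpnj xbc zmw pses cbab etic cnav fplog ibx
Hunk 4: at line 1 remove [xbc] add [oddkj,qumzf,qws] -> 12 lines: dijux pwpnj oddkj qumzf qws zmw pses cbab etic cnav fplog ibx
Final line count: 12

Answer: 12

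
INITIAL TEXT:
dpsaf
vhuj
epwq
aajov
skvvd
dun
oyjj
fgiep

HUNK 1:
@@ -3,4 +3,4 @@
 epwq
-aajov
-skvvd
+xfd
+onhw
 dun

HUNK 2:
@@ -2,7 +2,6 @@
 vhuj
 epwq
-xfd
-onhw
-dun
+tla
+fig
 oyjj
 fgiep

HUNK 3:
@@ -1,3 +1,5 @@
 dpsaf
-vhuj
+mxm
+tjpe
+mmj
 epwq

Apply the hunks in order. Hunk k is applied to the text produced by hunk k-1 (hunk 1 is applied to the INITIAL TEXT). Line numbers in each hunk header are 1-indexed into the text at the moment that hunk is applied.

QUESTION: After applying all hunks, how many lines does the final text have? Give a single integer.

Hunk 1: at line 3 remove [aajov,skvvd] add [xfd,onhw] -> 8 lines: dpsaf vhuj epwq xfd onhw dun oyjj fgiep
Hunk 2: at line 2 remove [xfd,onhw,dun] add [tla,fig] -> 7 lines: dpsaf vhuj epwq tla fig oyjj fgiep
Hunk 3: at line 1 remove [vhuj] add [mxm,tjpe,mmj] -> 9 lines: dpsaf mxm tjpe mmj epwq tla fig oyjj fgiep
Final line count: 9

Answer: 9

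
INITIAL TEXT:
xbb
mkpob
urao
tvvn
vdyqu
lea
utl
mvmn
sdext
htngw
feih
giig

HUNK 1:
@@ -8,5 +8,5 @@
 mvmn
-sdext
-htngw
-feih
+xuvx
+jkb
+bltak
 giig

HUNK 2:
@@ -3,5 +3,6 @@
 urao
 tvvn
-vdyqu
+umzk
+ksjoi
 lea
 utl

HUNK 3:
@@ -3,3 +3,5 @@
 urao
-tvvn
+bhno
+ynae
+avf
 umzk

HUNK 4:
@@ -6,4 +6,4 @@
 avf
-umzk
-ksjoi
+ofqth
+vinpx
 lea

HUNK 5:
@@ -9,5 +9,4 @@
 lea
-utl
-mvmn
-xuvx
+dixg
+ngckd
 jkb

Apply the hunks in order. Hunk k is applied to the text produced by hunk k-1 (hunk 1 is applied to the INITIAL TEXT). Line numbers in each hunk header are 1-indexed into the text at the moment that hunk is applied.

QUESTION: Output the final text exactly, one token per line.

Answer: xbb
mkpob
urao
bhno
ynae
avf
ofqth
vinpx
lea
dixg
ngckd
jkb
bltak
giig

Derivation:
Hunk 1: at line 8 remove [sdext,htngw,feih] add [xuvx,jkb,bltak] -> 12 lines: xbb mkpob urao tvvn vdyqu lea utl mvmn xuvx jkb bltak giig
Hunk 2: at line 3 remove [vdyqu] add [umzk,ksjoi] -> 13 lines: xbb mkpob urao tvvn umzk ksjoi lea utl mvmn xuvx jkb bltak giig
Hunk 3: at line 3 remove [tvvn] add [bhno,ynae,avf] -> 15 lines: xbb mkpob urao bhno ynae avf umzk ksjoi lea utl mvmn xuvx jkb bltak giig
Hunk 4: at line 6 remove [umzk,ksjoi] add [ofqth,vinpx] -> 15 lines: xbb mkpob urao bhno ynae avf ofqth vinpx lea utl mvmn xuvx jkb bltak giig
Hunk 5: at line 9 remove [utl,mvmn,xuvx] add [dixg,ngckd] -> 14 lines: xbb mkpob urao bhno ynae avf ofqth vinpx lea dixg ngckd jkb bltak giig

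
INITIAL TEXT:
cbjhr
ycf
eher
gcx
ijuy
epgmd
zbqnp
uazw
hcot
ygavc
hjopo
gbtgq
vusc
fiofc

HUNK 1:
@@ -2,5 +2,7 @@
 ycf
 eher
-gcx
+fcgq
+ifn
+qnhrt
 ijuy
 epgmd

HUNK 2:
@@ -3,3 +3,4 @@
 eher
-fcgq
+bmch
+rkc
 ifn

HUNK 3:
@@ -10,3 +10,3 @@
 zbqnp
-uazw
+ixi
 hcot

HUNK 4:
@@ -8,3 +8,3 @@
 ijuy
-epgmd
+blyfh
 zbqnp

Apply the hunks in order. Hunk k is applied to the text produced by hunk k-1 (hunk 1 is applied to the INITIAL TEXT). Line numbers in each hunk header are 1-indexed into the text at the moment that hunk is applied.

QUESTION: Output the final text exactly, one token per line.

Hunk 1: at line 2 remove [gcx] add [fcgq,ifn,qnhrt] -> 16 lines: cbjhr ycf eher fcgq ifn qnhrt ijuy epgmd zbqnp uazw hcot ygavc hjopo gbtgq vusc fiofc
Hunk 2: at line 3 remove [fcgq] add [bmch,rkc] -> 17 lines: cbjhr ycf eher bmch rkc ifn qnhrt ijuy epgmd zbqnp uazw hcot ygavc hjopo gbtgq vusc fiofc
Hunk 3: at line 10 remove [uazw] add [ixi] -> 17 lines: cbjhr ycf eher bmch rkc ifn qnhrt ijuy epgmd zbqnp ixi hcot ygavc hjopo gbtgq vusc fiofc
Hunk 4: at line 8 remove [epgmd] add [blyfh] -> 17 lines: cbjhr ycf eher bmch rkc ifn qnhrt ijuy blyfh zbqnp ixi hcot ygavc hjopo gbtgq vusc fiofc

Answer: cbjhr
ycf
eher
bmch
rkc
ifn
qnhrt
ijuy
blyfh
zbqnp
ixi
hcot
ygavc
hjopo
gbtgq
vusc
fiofc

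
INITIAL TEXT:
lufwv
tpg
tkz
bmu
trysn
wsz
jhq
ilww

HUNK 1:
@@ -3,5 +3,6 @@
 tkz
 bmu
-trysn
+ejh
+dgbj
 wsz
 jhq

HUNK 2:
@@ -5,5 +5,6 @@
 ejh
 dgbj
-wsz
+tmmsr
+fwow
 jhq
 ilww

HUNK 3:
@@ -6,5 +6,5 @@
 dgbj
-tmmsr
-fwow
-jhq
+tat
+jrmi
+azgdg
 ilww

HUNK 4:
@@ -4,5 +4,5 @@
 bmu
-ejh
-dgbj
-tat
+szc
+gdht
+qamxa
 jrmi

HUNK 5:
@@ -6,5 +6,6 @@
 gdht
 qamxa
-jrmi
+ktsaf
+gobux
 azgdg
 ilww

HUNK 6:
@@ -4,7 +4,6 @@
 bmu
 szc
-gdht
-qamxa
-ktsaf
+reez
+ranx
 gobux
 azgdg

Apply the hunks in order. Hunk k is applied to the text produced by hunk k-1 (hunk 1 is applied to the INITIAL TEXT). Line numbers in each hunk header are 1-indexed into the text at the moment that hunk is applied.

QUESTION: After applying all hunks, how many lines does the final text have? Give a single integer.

Hunk 1: at line 3 remove [trysn] add [ejh,dgbj] -> 9 lines: lufwv tpg tkz bmu ejh dgbj wsz jhq ilww
Hunk 2: at line 5 remove [wsz] add [tmmsr,fwow] -> 10 lines: lufwv tpg tkz bmu ejh dgbj tmmsr fwow jhq ilww
Hunk 3: at line 6 remove [tmmsr,fwow,jhq] add [tat,jrmi,azgdg] -> 10 lines: lufwv tpg tkz bmu ejh dgbj tat jrmi azgdg ilww
Hunk 4: at line 4 remove [ejh,dgbj,tat] add [szc,gdht,qamxa] -> 10 lines: lufwv tpg tkz bmu szc gdht qamxa jrmi azgdg ilww
Hunk 5: at line 6 remove [jrmi] add [ktsaf,gobux] -> 11 lines: lufwv tpg tkz bmu szc gdht qamxa ktsaf gobux azgdg ilww
Hunk 6: at line 4 remove [gdht,qamxa,ktsaf] add [reez,ranx] -> 10 lines: lufwv tpg tkz bmu szc reez ranx gobux azgdg ilww
Final line count: 10

Answer: 10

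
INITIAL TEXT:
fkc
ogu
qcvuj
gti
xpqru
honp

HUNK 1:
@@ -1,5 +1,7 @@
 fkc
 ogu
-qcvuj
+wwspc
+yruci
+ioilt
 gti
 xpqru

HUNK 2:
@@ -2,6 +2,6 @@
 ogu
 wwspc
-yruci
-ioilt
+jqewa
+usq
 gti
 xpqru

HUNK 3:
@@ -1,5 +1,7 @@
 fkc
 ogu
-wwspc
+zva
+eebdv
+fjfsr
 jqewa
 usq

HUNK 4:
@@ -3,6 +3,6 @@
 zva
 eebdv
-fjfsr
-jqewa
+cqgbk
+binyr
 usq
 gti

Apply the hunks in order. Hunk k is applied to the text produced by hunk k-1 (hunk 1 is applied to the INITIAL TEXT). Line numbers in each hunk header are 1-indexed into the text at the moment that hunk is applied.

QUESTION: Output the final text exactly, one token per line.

Hunk 1: at line 1 remove [qcvuj] add [wwspc,yruci,ioilt] -> 8 lines: fkc ogu wwspc yruci ioilt gti xpqru honp
Hunk 2: at line 2 remove [yruci,ioilt] add [jqewa,usq] -> 8 lines: fkc ogu wwspc jqewa usq gti xpqru honp
Hunk 3: at line 1 remove [wwspc] add [zva,eebdv,fjfsr] -> 10 lines: fkc ogu zva eebdv fjfsr jqewa usq gti xpqru honp
Hunk 4: at line 3 remove [fjfsr,jqewa] add [cqgbk,binyr] -> 10 lines: fkc ogu zva eebdv cqgbk binyr usq gti xpqru honp

Answer: fkc
ogu
zva
eebdv
cqgbk
binyr
usq
gti
xpqru
honp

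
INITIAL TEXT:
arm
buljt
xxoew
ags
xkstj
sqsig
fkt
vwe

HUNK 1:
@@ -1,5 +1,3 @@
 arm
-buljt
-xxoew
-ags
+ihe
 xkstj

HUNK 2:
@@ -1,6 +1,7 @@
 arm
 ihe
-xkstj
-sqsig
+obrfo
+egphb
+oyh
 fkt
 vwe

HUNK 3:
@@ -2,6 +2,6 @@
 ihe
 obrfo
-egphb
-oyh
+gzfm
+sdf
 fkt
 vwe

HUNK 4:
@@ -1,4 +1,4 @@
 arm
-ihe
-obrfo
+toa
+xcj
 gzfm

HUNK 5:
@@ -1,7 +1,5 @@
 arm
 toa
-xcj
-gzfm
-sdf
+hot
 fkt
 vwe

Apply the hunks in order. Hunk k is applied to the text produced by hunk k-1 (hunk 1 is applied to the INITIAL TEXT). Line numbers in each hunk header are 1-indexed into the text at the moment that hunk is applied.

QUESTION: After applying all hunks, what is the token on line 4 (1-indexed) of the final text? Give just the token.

Hunk 1: at line 1 remove [buljt,xxoew,ags] add [ihe] -> 6 lines: arm ihe xkstj sqsig fkt vwe
Hunk 2: at line 1 remove [xkstj,sqsig] add [obrfo,egphb,oyh] -> 7 lines: arm ihe obrfo egphb oyh fkt vwe
Hunk 3: at line 2 remove [egphb,oyh] add [gzfm,sdf] -> 7 lines: arm ihe obrfo gzfm sdf fkt vwe
Hunk 4: at line 1 remove [ihe,obrfo] add [toa,xcj] -> 7 lines: arm toa xcj gzfm sdf fkt vwe
Hunk 5: at line 1 remove [xcj,gzfm,sdf] add [hot] -> 5 lines: arm toa hot fkt vwe
Final line 4: fkt

Answer: fkt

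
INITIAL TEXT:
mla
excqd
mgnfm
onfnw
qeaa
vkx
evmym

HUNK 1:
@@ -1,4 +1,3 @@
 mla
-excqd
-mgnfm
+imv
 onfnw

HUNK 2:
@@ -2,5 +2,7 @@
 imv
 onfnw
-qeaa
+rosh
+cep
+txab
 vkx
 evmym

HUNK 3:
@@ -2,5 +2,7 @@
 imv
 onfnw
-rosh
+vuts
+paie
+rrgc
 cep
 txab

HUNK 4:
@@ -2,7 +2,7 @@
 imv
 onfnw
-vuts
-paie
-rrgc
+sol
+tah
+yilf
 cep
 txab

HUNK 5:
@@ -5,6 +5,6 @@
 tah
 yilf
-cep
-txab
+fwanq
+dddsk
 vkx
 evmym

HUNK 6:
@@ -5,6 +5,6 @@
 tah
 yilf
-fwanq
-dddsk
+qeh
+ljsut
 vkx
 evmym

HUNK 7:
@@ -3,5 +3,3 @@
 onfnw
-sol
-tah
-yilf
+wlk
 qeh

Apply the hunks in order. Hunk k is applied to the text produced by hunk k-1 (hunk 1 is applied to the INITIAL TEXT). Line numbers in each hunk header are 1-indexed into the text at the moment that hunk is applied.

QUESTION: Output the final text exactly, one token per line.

Answer: mla
imv
onfnw
wlk
qeh
ljsut
vkx
evmym

Derivation:
Hunk 1: at line 1 remove [excqd,mgnfm] add [imv] -> 6 lines: mla imv onfnw qeaa vkx evmym
Hunk 2: at line 2 remove [qeaa] add [rosh,cep,txab] -> 8 lines: mla imv onfnw rosh cep txab vkx evmym
Hunk 3: at line 2 remove [rosh] add [vuts,paie,rrgc] -> 10 lines: mla imv onfnw vuts paie rrgc cep txab vkx evmym
Hunk 4: at line 2 remove [vuts,paie,rrgc] add [sol,tah,yilf] -> 10 lines: mla imv onfnw sol tah yilf cep txab vkx evmym
Hunk 5: at line 5 remove [cep,txab] add [fwanq,dddsk] -> 10 lines: mla imv onfnw sol tah yilf fwanq dddsk vkx evmym
Hunk 6: at line 5 remove [fwanq,dddsk] add [qeh,ljsut] -> 10 lines: mla imv onfnw sol tah yilf qeh ljsut vkx evmym
Hunk 7: at line 3 remove [sol,tah,yilf] add [wlk] -> 8 lines: mla imv onfnw wlk qeh ljsut vkx evmym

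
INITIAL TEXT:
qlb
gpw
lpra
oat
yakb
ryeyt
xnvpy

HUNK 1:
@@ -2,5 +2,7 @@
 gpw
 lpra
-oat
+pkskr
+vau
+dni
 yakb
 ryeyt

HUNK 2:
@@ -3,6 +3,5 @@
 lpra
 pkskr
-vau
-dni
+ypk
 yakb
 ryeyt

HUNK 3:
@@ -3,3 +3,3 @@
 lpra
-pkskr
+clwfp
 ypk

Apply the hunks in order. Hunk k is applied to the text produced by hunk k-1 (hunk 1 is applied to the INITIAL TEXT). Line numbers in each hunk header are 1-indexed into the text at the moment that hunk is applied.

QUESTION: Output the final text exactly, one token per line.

Answer: qlb
gpw
lpra
clwfp
ypk
yakb
ryeyt
xnvpy

Derivation:
Hunk 1: at line 2 remove [oat] add [pkskr,vau,dni] -> 9 lines: qlb gpw lpra pkskr vau dni yakb ryeyt xnvpy
Hunk 2: at line 3 remove [vau,dni] add [ypk] -> 8 lines: qlb gpw lpra pkskr ypk yakb ryeyt xnvpy
Hunk 3: at line 3 remove [pkskr] add [clwfp] -> 8 lines: qlb gpw lpra clwfp ypk yakb ryeyt xnvpy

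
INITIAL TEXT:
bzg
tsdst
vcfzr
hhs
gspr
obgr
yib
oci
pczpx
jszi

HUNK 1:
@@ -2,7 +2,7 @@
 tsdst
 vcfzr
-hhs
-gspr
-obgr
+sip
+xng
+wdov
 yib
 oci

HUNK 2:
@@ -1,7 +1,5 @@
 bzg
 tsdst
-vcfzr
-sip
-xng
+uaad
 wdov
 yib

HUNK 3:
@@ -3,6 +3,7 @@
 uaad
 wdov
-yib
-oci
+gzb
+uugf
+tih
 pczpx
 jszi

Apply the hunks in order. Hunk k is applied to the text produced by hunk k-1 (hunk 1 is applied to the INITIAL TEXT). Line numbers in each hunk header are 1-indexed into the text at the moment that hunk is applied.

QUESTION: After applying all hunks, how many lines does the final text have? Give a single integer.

Hunk 1: at line 2 remove [hhs,gspr,obgr] add [sip,xng,wdov] -> 10 lines: bzg tsdst vcfzr sip xng wdov yib oci pczpx jszi
Hunk 2: at line 1 remove [vcfzr,sip,xng] add [uaad] -> 8 lines: bzg tsdst uaad wdov yib oci pczpx jszi
Hunk 3: at line 3 remove [yib,oci] add [gzb,uugf,tih] -> 9 lines: bzg tsdst uaad wdov gzb uugf tih pczpx jszi
Final line count: 9

Answer: 9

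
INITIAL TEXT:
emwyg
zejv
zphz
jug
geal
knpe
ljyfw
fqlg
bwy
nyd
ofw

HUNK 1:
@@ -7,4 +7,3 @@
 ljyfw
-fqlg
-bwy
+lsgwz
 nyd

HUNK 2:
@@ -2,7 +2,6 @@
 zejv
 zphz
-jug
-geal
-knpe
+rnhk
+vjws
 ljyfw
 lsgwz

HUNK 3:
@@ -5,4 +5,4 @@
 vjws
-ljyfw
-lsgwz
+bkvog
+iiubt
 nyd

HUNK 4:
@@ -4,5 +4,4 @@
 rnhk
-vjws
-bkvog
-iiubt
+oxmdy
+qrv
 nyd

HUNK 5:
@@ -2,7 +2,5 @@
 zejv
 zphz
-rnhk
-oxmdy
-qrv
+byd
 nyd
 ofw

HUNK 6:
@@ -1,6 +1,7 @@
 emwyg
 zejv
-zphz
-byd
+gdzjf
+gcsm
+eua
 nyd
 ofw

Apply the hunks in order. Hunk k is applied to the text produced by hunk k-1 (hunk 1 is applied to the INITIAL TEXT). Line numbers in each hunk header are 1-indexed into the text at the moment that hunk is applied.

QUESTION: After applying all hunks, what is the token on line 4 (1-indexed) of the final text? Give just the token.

Hunk 1: at line 7 remove [fqlg,bwy] add [lsgwz] -> 10 lines: emwyg zejv zphz jug geal knpe ljyfw lsgwz nyd ofw
Hunk 2: at line 2 remove [jug,geal,knpe] add [rnhk,vjws] -> 9 lines: emwyg zejv zphz rnhk vjws ljyfw lsgwz nyd ofw
Hunk 3: at line 5 remove [ljyfw,lsgwz] add [bkvog,iiubt] -> 9 lines: emwyg zejv zphz rnhk vjws bkvog iiubt nyd ofw
Hunk 4: at line 4 remove [vjws,bkvog,iiubt] add [oxmdy,qrv] -> 8 lines: emwyg zejv zphz rnhk oxmdy qrv nyd ofw
Hunk 5: at line 2 remove [rnhk,oxmdy,qrv] add [byd] -> 6 lines: emwyg zejv zphz byd nyd ofw
Hunk 6: at line 1 remove [zphz,byd] add [gdzjf,gcsm,eua] -> 7 lines: emwyg zejv gdzjf gcsm eua nyd ofw
Final line 4: gcsm

Answer: gcsm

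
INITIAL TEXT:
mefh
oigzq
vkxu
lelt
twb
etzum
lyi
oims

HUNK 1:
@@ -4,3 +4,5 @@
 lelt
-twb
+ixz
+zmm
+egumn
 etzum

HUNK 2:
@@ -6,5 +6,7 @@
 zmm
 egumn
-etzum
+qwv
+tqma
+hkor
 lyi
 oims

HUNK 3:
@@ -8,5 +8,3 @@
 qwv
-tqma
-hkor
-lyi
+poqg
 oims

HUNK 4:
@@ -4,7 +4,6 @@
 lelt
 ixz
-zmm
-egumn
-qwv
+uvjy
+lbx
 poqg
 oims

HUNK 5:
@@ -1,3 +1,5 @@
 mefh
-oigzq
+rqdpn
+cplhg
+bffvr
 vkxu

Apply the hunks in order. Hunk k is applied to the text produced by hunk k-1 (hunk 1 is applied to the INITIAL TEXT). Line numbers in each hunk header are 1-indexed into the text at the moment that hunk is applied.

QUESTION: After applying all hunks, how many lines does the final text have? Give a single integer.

Answer: 11

Derivation:
Hunk 1: at line 4 remove [twb] add [ixz,zmm,egumn] -> 10 lines: mefh oigzq vkxu lelt ixz zmm egumn etzum lyi oims
Hunk 2: at line 6 remove [etzum] add [qwv,tqma,hkor] -> 12 lines: mefh oigzq vkxu lelt ixz zmm egumn qwv tqma hkor lyi oims
Hunk 3: at line 8 remove [tqma,hkor,lyi] add [poqg] -> 10 lines: mefh oigzq vkxu lelt ixz zmm egumn qwv poqg oims
Hunk 4: at line 4 remove [zmm,egumn,qwv] add [uvjy,lbx] -> 9 lines: mefh oigzq vkxu lelt ixz uvjy lbx poqg oims
Hunk 5: at line 1 remove [oigzq] add [rqdpn,cplhg,bffvr] -> 11 lines: mefh rqdpn cplhg bffvr vkxu lelt ixz uvjy lbx poqg oims
Final line count: 11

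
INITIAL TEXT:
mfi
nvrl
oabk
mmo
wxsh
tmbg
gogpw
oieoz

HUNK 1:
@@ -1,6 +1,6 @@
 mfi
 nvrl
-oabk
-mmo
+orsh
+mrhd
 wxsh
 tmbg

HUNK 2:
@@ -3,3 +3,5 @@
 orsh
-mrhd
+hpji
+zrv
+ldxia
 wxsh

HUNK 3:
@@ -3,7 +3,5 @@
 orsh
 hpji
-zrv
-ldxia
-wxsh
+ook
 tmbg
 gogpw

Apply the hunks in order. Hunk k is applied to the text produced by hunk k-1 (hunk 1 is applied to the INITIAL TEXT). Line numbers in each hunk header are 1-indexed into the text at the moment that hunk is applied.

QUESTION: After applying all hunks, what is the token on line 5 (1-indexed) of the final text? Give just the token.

Answer: ook

Derivation:
Hunk 1: at line 1 remove [oabk,mmo] add [orsh,mrhd] -> 8 lines: mfi nvrl orsh mrhd wxsh tmbg gogpw oieoz
Hunk 2: at line 3 remove [mrhd] add [hpji,zrv,ldxia] -> 10 lines: mfi nvrl orsh hpji zrv ldxia wxsh tmbg gogpw oieoz
Hunk 3: at line 3 remove [zrv,ldxia,wxsh] add [ook] -> 8 lines: mfi nvrl orsh hpji ook tmbg gogpw oieoz
Final line 5: ook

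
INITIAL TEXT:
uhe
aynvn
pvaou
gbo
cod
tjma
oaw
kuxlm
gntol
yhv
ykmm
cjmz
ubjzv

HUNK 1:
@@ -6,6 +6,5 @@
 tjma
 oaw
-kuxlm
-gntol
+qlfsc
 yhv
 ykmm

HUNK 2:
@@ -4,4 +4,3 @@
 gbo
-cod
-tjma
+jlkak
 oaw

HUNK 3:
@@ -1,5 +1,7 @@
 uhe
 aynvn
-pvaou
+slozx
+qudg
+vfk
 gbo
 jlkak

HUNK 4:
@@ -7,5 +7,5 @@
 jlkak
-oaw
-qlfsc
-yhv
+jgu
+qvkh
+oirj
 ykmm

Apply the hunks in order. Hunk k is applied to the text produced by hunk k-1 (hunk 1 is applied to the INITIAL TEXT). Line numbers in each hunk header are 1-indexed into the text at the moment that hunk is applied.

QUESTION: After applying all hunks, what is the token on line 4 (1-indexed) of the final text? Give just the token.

Answer: qudg

Derivation:
Hunk 1: at line 6 remove [kuxlm,gntol] add [qlfsc] -> 12 lines: uhe aynvn pvaou gbo cod tjma oaw qlfsc yhv ykmm cjmz ubjzv
Hunk 2: at line 4 remove [cod,tjma] add [jlkak] -> 11 lines: uhe aynvn pvaou gbo jlkak oaw qlfsc yhv ykmm cjmz ubjzv
Hunk 3: at line 1 remove [pvaou] add [slozx,qudg,vfk] -> 13 lines: uhe aynvn slozx qudg vfk gbo jlkak oaw qlfsc yhv ykmm cjmz ubjzv
Hunk 4: at line 7 remove [oaw,qlfsc,yhv] add [jgu,qvkh,oirj] -> 13 lines: uhe aynvn slozx qudg vfk gbo jlkak jgu qvkh oirj ykmm cjmz ubjzv
Final line 4: qudg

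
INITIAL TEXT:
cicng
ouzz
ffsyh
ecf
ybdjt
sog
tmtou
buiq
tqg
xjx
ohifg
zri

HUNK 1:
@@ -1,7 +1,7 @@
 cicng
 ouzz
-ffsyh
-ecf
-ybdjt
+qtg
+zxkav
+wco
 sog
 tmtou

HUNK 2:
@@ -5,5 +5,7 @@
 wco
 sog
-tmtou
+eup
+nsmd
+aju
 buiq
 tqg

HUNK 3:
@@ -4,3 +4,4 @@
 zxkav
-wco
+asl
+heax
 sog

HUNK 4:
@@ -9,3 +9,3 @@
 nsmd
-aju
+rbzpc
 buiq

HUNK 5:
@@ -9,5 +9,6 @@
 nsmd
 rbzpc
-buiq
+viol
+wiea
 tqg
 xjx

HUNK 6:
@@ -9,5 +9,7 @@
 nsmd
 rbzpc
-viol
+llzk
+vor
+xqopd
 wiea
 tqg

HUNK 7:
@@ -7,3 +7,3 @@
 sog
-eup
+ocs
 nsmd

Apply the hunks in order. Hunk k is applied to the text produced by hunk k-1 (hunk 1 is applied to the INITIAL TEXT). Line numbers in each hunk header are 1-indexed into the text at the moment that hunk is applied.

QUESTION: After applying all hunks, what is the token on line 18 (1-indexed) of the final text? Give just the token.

Answer: zri

Derivation:
Hunk 1: at line 1 remove [ffsyh,ecf,ybdjt] add [qtg,zxkav,wco] -> 12 lines: cicng ouzz qtg zxkav wco sog tmtou buiq tqg xjx ohifg zri
Hunk 2: at line 5 remove [tmtou] add [eup,nsmd,aju] -> 14 lines: cicng ouzz qtg zxkav wco sog eup nsmd aju buiq tqg xjx ohifg zri
Hunk 3: at line 4 remove [wco] add [asl,heax] -> 15 lines: cicng ouzz qtg zxkav asl heax sog eup nsmd aju buiq tqg xjx ohifg zri
Hunk 4: at line 9 remove [aju] add [rbzpc] -> 15 lines: cicng ouzz qtg zxkav asl heax sog eup nsmd rbzpc buiq tqg xjx ohifg zri
Hunk 5: at line 9 remove [buiq] add [viol,wiea] -> 16 lines: cicng ouzz qtg zxkav asl heax sog eup nsmd rbzpc viol wiea tqg xjx ohifg zri
Hunk 6: at line 9 remove [viol] add [llzk,vor,xqopd] -> 18 lines: cicng ouzz qtg zxkav asl heax sog eup nsmd rbzpc llzk vor xqopd wiea tqg xjx ohifg zri
Hunk 7: at line 7 remove [eup] add [ocs] -> 18 lines: cicng ouzz qtg zxkav asl heax sog ocs nsmd rbzpc llzk vor xqopd wiea tqg xjx ohifg zri
Final line 18: zri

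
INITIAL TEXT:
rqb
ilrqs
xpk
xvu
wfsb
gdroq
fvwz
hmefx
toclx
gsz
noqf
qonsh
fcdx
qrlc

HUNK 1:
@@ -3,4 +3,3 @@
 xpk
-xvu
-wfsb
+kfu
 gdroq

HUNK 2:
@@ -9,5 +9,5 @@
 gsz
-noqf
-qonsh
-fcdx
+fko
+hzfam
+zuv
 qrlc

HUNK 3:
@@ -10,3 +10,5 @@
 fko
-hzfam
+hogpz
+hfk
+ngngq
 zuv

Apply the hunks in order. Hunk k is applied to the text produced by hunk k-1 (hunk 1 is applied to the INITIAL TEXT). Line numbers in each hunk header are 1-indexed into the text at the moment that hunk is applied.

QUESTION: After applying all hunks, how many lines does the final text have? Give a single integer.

Hunk 1: at line 3 remove [xvu,wfsb] add [kfu] -> 13 lines: rqb ilrqs xpk kfu gdroq fvwz hmefx toclx gsz noqf qonsh fcdx qrlc
Hunk 2: at line 9 remove [noqf,qonsh,fcdx] add [fko,hzfam,zuv] -> 13 lines: rqb ilrqs xpk kfu gdroq fvwz hmefx toclx gsz fko hzfam zuv qrlc
Hunk 3: at line 10 remove [hzfam] add [hogpz,hfk,ngngq] -> 15 lines: rqb ilrqs xpk kfu gdroq fvwz hmefx toclx gsz fko hogpz hfk ngngq zuv qrlc
Final line count: 15

Answer: 15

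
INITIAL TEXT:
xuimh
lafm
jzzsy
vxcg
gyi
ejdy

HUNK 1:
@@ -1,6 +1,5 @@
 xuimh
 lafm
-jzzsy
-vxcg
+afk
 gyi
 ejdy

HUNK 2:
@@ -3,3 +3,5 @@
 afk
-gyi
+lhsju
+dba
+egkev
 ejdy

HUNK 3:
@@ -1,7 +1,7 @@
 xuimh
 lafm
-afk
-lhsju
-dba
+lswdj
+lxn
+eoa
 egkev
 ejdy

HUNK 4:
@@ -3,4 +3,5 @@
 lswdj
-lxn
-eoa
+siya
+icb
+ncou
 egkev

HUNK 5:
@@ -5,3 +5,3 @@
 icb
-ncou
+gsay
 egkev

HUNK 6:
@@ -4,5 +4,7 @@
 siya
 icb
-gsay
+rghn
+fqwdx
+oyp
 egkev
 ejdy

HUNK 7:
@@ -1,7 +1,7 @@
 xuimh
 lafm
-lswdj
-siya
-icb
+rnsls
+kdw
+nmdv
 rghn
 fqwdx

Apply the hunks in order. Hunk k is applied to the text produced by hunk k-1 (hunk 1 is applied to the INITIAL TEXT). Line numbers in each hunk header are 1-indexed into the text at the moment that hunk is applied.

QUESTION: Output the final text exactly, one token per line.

Hunk 1: at line 1 remove [jzzsy,vxcg] add [afk] -> 5 lines: xuimh lafm afk gyi ejdy
Hunk 2: at line 3 remove [gyi] add [lhsju,dba,egkev] -> 7 lines: xuimh lafm afk lhsju dba egkev ejdy
Hunk 3: at line 1 remove [afk,lhsju,dba] add [lswdj,lxn,eoa] -> 7 lines: xuimh lafm lswdj lxn eoa egkev ejdy
Hunk 4: at line 3 remove [lxn,eoa] add [siya,icb,ncou] -> 8 lines: xuimh lafm lswdj siya icb ncou egkev ejdy
Hunk 5: at line 5 remove [ncou] add [gsay] -> 8 lines: xuimh lafm lswdj siya icb gsay egkev ejdy
Hunk 6: at line 4 remove [gsay] add [rghn,fqwdx,oyp] -> 10 lines: xuimh lafm lswdj siya icb rghn fqwdx oyp egkev ejdy
Hunk 7: at line 1 remove [lswdj,siya,icb] add [rnsls,kdw,nmdv] -> 10 lines: xuimh lafm rnsls kdw nmdv rghn fqwdx oyp egkev ejdy

Answer: xuimh
lafm
rnsls
kdw
nmdv
rghn
fqwdx
oyp
egkev
ejdy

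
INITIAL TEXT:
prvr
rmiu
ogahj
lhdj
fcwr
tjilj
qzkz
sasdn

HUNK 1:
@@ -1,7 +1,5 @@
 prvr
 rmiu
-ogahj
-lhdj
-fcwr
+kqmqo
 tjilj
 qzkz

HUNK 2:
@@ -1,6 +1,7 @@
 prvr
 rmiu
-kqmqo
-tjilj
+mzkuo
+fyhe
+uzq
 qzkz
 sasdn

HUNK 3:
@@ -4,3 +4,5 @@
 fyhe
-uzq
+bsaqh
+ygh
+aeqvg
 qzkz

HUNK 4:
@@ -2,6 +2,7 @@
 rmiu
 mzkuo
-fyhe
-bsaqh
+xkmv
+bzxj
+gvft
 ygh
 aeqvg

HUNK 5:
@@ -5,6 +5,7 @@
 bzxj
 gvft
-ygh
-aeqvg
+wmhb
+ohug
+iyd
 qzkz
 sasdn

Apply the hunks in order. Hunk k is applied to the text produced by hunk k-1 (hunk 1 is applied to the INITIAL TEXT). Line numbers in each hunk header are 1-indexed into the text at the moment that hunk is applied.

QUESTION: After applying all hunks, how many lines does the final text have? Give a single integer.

Hunk 1: at line 1 remove [ogahj,lhdj,fcwr] add [kqmqo] -> 6 lines: prvr rmiu kqmqo tjilj qzkz sasdn
Hunk 2: at line 1 remove [kqmqo,tjilj] add [mzkuo,fyhe,uzq] -> 7 lines: prvr rmiu mzkuo fyhe uzq qzkz sasdn
Hunk 3: at line 4 remove [uzq] add [bsaqh,ygh,aeqvg] -> 9 lines: prvr rmiu mzkuo fyhe bsaqh ygh aeqvg qzkz sasdn
Hunk 4: at line 2 remove [fyhe,bsaqh] add [xkmv,bzxj,gvft] -> 10 lines: prvr rmiu mzkuo xkmv bzxj gvft ygh aeqvg qzkz sasdn
Hunk 5: at line 5 remove [ygh,aeqvg] add [wmhb,ohug,iyd] -> 11 lines: prvr rmiu mzkuo xkmv bzxj gvft wmhb ohug iyd qzkz sasdn
Final line count: 11

Answer: 11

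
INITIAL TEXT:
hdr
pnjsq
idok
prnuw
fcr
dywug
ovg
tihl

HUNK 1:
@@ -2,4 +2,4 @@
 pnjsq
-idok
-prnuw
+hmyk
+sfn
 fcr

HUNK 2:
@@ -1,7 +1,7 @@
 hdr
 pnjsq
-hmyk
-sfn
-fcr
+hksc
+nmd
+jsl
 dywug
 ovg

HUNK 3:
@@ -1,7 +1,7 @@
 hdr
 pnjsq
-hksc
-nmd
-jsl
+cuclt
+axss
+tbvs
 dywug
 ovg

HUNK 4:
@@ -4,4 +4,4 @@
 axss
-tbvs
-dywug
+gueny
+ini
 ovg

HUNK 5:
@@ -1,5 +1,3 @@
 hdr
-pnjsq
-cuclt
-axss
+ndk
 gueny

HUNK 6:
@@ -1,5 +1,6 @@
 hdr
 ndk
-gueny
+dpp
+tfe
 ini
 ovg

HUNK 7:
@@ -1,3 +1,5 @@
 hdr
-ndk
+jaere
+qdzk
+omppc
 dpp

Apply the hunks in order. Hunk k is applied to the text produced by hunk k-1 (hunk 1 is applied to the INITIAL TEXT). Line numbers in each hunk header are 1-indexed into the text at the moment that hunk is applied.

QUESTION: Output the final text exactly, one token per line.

Answer: hdr
jaere
qdzk
omppc
dpp
tfe
ini
ovg
tihl

Derivation:
Hunk 1: at line 2 remove [idok,prnuw] add [hmyk,sfn] -> 8 lines: hdr pnjsq hmyk sfn fcr dywug ovg tihl
Hunk 2: at line 1 remove [hmyk,sfn,fcr] add [hksc,nmd,jsl] -> 8 lines: hdr pnjsq hksc nmd jsl dywug ovg tihl
Hunk 3: at line 1 remove [hksc,nmd,jsl] add [cuclt,axss,tbvs] -> 8 lines: hdr pnjsq cuclt axss tbvs dywug ovg tihl
Hunk 4: at line 4 remove [tbvs,dywug] add [gueny,ini] -> 8 lines: hdr pnjsq cuclt axss gueny ini ovg tihl
Hunk 5: at line 1 remove [pnjsq,cuclt,axss] add [ndk] -> 6 lines: hdr ndk gueny ini ovg tihl
Hunk 6: at line 1 remove [gueny] add [dpp,tfe] -> 7 lines: hdr ndk dpp tfe ini ovg tihl
Hunk 7: at line 1 remove [ndk] add [jaere,qdzk,omppc] -> 9 lines: hdr jaere qdzk omppc dpp tfe ini ovg tihl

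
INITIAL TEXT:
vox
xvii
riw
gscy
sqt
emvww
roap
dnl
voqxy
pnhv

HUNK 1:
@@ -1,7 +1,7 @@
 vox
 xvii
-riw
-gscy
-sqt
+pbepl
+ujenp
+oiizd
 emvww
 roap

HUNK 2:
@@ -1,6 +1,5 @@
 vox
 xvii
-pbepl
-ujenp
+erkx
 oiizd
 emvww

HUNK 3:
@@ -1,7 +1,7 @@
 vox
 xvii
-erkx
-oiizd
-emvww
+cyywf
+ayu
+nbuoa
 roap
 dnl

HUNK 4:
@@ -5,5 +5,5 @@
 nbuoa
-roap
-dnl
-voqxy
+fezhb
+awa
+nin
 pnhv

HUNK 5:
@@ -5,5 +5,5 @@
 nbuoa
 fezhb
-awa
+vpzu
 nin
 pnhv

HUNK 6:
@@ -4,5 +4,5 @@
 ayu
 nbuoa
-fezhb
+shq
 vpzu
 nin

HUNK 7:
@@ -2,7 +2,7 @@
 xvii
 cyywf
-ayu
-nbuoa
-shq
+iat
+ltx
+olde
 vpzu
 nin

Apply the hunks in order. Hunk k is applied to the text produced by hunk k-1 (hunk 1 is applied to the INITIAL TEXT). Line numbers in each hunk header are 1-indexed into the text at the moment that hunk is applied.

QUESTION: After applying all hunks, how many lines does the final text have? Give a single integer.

Hunk 1: at line 1 remove [riw,gscy,sqt] add [pbepl,ujenp,oiizd] -> 10 lines: vox xvii pbepl ujenp oiizd emvww roap dnl voqxy pnhv
Hunk 2: at line 1 remove [pbepl,ujenp] add [erkx] -> 9 lines: vox xvii erkx oiizd emvww roap dnl voqxy pnhv
Hunk 3: at line 1 remove [erkx,oiizd,emvww] add [cyywf,ayu,nbuoa] -> 9 lines: vox xvii cyywf ayu nbuoa roap dnl voqxy pnhv
Hunk 4: at line 5 remove [roap,dnl,voqxy] add [fezhb,awa,nin] -> 9 lines: vox xvii cyywf ayu nbuoa fezhb awa nin pnhv
Hunk 5: at line 5 remove [awa] add [vpzu] -> 9 lines: vox xvii cyywf ayu nbuoa fezhb vpzu nin pnhv
Hunk 6: at line 4 remove [fezhb] add [shq] -> 9 lines: vox xvii cyywf ayu nbuoa shq vpzu nin pnhv
Hunk 7: at line 2 remove [ayu,nbuoa,shq] add [iat,ltx,olde] -> 9 lines: vox xvii cyywf iat ltx olde vpzu nin pnhv
Final line count: 9

Answer: 9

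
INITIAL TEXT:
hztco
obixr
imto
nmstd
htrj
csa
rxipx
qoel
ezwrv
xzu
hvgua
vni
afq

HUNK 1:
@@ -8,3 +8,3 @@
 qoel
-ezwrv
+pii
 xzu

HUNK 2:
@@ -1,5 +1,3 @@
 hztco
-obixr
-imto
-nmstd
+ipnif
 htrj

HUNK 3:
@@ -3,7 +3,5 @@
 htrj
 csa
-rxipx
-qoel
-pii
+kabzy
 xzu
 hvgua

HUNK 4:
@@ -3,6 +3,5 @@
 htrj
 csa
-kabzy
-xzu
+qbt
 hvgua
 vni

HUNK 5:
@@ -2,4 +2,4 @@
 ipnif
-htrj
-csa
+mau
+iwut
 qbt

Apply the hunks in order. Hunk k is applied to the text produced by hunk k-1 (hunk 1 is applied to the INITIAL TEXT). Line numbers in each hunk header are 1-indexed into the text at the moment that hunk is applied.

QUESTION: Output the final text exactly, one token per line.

Hunk 1: at line 8 remove [ezwrv] add [pii] -> 13 lines: hztco obixr imto nmstd htrj csa rxipx qoel pii xzu hvgua vni afq
Hunk 2: at line 1 remove [obixr,imto,nmstd] add [ipnif] -> 11 lines: hztco ipnif htrj csa rxipx qoel pii xzu hvgua vni afq
Hunk 3: at line 3 remove [rxipx,qoel,pii] add [kabzy] -> 9 lines: hztco ipnif htrj csa kabzy xzu hvgua vni afq
Hunk 4: at line 3 remove [kabzy,xzu] add [qbt] -> 8 lines: hztco ipnif htrj csa qbt hvgua vni afq
Hunk 5: at line 2 remove [htrj,csa] add [mau,iwut] -> 8 lines: hztco ipnif mau iwut qbt hvgua vni afq

Answer: hztco
ipnif
mau
iwut
qbt
hvgua
vni
afq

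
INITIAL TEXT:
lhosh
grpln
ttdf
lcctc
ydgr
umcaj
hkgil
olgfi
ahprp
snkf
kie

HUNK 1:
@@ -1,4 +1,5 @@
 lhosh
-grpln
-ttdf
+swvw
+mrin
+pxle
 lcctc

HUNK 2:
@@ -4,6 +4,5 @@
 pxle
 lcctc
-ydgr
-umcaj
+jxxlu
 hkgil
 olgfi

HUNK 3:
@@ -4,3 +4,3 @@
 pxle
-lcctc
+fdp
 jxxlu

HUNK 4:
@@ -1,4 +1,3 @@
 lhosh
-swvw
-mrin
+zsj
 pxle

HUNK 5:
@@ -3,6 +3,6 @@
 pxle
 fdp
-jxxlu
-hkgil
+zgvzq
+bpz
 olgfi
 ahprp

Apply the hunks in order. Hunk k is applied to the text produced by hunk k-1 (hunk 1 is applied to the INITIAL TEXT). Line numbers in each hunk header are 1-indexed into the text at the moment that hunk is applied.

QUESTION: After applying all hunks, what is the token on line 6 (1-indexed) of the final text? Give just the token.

Hunk 1: at line 1 remove [grpln,ttdf] add [swvw,mrin,pxle] -> 12 lines: lhosh swvw mrin pxle lcctc ydgr umcaj hkgil olgfi ahprp snkf kie
Hunk 2: at line 4 remove [ydgr,umcaj] add [jxxlu] -> 11 lines: lhosh swvw mrin pxle lcctc jxxlu hkgil olgfi ahprp snkf kie
Hunk 3: at line 4 remove [lcctc] add [fdp] -> 11 lines: lhosh swvw mrin pxle fdp jxxlu hkgil olgfi ahprp snkf kie
Hunk 4: at line 1 remove [swvw,mrin] add [zsj] -> 10 lines: lhosh zsj pxle fdp jxxlu hkgil olgfi ahprp snkf kie
Hunk 5: at line 3 remove [jxxlu,hkgil] add [zgvzq,bpz] -> 10 lines: lhosh zsj pxle fdp zgvzq bpz olgfi ahprp snkf kie
Final line 6: bpz

Answer: bpz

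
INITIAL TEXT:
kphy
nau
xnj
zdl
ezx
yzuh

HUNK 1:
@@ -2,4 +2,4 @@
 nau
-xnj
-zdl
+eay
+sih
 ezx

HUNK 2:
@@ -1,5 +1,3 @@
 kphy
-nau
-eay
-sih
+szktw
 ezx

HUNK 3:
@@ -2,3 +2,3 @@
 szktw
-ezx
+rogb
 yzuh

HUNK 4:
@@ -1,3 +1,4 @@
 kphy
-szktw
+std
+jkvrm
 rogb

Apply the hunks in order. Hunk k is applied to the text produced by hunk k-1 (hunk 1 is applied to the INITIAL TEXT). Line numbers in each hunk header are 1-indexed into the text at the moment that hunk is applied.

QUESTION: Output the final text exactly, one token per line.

Answer: kphy
std
jkvrm
rogb
yzuh

Derivation:
Hunk 1: at line 2 remove [xnj,zdl] add [eay,sih] -> 6 lines: kphy nau eay sih ezx yzuh
Hunk 2: at line 1 remove [nau,eay,sih] add [szktw] -> 4 lines: kphy szktw ezx yzuh
Hunk 3: at line 2 remove [ezx] add [rogb] -> 4 lines: kphy szktw rogb yzuh
Hunk 4: at line 1 remove [szktw] add [std,jkvrm] -> 5 lines: kphy std jkvrm rogb yzuh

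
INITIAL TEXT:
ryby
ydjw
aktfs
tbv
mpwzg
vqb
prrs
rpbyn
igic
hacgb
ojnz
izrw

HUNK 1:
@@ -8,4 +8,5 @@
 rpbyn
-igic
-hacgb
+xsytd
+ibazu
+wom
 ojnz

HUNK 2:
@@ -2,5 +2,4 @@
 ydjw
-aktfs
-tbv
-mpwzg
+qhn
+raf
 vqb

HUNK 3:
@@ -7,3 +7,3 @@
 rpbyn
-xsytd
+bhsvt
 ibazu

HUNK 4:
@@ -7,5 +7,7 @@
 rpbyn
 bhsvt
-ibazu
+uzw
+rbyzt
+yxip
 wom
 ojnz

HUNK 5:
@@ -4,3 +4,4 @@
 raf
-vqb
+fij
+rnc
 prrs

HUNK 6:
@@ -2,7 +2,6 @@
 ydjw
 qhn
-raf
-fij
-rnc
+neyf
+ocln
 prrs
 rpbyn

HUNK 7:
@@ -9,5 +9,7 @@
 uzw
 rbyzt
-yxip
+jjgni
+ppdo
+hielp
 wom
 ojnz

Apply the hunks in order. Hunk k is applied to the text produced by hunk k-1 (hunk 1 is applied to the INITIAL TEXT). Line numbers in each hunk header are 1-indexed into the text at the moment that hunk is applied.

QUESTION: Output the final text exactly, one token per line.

Answer: ryby
ydjw
qhn
neyf
ocln
prrs
rpbyn
bhsvt
uzw
rbyzt
jjgni
ppdo
hielp
wom
ojnz
izrw

Derivation:
Hunk 1: at line 8 remove [igic,hacgb] add [xsytd,ibazu,wom] -> 13 lines: ryby ydjw aktfs tbv mpwzg vqb prrs rpbyn xsytd ibazu wom ojnz izrw
Hunk 2: at line 2 remove [aktfs,tbv,mpwzg] add [qhn,raf] -> 12 lines: ryby ydjw qhn raf vqb prrs rpbyn xsytd ibazu wom ojnz izrw
Hunk 3: at line 7 remove [xsytd] add [bhsvt] -> 12 lines: ryby ydjw qhn raf vqb prrs rpbyn bhsvt ibazu wom ojnz izrw
Hunk 4: at line 7 remove [ibazu] add [uzw,rbyzt,yxip] -> 14 lines: ryby ydjw qhn raf vqb prrs rpbyn bhsvt uzw rbyzt yxip wom ojnz izrw
Hunk 5: at line 4 remove [vqb] add [fij,rnc] -> 15 lines: ryby ydjw qhn raf fij rnc prrs rpbyn bhsvt uzw rbyzt yxip wom ojnz izrw
Hunk 6: at line 2 remove [raf,fij,rnc] add [neyf,ocln] -> 14 lines: ryby ydjw qhn neyf ocln prrs rpbyn bhsvt uzw rbyzt yxip wom ojnz izrw
Hunk 7: at line 9 remove [yxip] add [jjgni,ppdo,hielp] -> 16 lines: ryby ydjw qhn neyf ocln prrs rpbyn bhsvt uzw rbyzt jjgni ppdo hielp wom ojnz izrw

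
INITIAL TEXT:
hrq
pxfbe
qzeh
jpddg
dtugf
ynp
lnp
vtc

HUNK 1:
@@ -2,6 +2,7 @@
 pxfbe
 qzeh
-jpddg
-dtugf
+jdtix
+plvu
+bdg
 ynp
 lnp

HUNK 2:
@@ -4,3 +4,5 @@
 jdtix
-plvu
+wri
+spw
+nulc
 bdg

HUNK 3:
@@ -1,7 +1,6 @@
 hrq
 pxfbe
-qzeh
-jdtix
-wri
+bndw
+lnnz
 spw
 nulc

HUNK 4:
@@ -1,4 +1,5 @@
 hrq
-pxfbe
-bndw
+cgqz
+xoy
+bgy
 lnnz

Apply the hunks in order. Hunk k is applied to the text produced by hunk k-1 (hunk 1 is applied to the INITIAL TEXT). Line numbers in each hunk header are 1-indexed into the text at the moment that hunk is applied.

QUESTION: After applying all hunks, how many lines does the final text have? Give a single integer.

Answer: 11

Derivation:
Hunk 1: at line 2 remove [jpddg,dtugf] add [jdtix,plvu,bdg] -> 9 lines: hrq pxfbe qzeh jdtix plvu bdg ynp lnp vtc
Hunk 2: at line 4 remove [plvu] add [wri,spw,nulc] -> 11 lines: hrq pxfbe qzeh jdtix wri spw nulc bdg ynp lnp vtc
Hunk 3: at line 1 remove [qzeh,jdtix,wri] add [bndw,lnnz] -> 10 lines: hrq pxfbe bndw lnnz spw nulc bdg ynp lnp vtc
Hunk 4: at line 1 remove [pxfbe,bndw] add [cgqz,xoy,bgy] -> 11 lines: hrq cgqz xoy bgy lnnz spw nulc bdg ynp lnp vtc
Final line count: 11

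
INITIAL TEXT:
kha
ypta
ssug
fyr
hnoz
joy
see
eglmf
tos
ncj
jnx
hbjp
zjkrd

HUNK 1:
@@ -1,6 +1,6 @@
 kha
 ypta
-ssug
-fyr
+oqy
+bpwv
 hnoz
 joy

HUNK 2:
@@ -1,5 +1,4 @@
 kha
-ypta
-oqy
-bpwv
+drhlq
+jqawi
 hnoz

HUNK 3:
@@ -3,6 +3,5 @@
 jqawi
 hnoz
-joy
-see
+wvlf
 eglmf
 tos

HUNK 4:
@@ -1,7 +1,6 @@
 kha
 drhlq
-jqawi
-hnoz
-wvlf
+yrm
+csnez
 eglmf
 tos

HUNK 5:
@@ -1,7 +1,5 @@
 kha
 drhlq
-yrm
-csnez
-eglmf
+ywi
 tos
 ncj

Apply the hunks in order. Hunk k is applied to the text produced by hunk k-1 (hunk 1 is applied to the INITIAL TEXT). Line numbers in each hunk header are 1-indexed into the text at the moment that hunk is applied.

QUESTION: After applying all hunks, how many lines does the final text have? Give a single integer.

Answer: 8

Derivation:
Hunk 1: at line 1 remove [ssug,fyr] add [oqy,bpwv] -> 13 lines: kha ypta oqy bpwv hnoz joy see eglmf tos ncj jnx hbjp zjkrd
Hunk 2: at line 1 remove [ypta,oqy,bpwv] add [drhlq,jqawi] -> 12 lines: kha drhlq jqawi hnoz joy see eglmf tos ncj jnx hbjp zjkrd
Hunk 3: at line 3 remove [joy,see] add [wvlf] -> 11 lines: kha drhlq jqawi hnoz wvlf eglmf tos ncj jnx hbjp zjkrd
Hunk 4: at line 1 remove [jqawi,hnoz,wvlf] add [yrm,csnez] -> 10 lines: kha drhlq yrm csnez eglmf tos ncj jnx hbjp zjkrd
Hunk 5: at line 1 remove [yrm,csnez,eglmf] add [ywi] -> 8 lines: kha drhlq ywi tos ncj jnx hbjp zjkrd
Final line count: 8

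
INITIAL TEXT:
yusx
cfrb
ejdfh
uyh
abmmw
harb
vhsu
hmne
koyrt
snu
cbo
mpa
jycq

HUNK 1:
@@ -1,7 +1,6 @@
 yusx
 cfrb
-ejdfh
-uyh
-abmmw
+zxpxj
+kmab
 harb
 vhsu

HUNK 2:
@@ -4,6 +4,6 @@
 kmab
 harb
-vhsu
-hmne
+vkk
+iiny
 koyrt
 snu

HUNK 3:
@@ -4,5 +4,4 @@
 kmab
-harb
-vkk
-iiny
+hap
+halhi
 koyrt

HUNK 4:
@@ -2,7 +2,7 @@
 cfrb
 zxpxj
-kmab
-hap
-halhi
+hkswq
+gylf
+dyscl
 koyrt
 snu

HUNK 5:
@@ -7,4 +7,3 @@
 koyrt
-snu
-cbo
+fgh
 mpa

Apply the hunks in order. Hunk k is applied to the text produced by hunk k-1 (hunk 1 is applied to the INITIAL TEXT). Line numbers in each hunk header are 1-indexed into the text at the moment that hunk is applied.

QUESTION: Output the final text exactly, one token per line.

Answer: yusx
cfrb
zxpxj
hkswq
gylf
dyscl
koyrt
fgh
mpa
jycq

Derivation:
Hunk 1: at line 1 remove [ejdfh,uyh,abmmw] add [zxpxj,kmab] -> 12 lines: yusx cfrb zxpxj kmab harb vhsu hmne koyrt snu cbo mpa jycq
Hunk 2: at line 4 remove [vhsu,hmne] add [vkk,iiny] -> 12 lines: yusx cfrb zxpxj kmab harb vkk iiny koyrt snu cbo mpa jycq
Hunk 3: at line 4 remove [harb,vkk,iiny] add [hap,halhi] -> 11 lines: yusx cfrb zxpxj kmab hap halhi koyrt snu cbo mpa jycq
Hunk 4: at line 2 remove [kmab,hap,halhi] add [hkswq,gylf,dyscl] -> 11 lines: yusx cfrb zxpxj hkswq gylf dyscl koyrt snu cbo mpa jycq
Hunk 5: at line 7 remove [snu,cbo] add [fgh] -> 10 lines: yusx cfrb zxpxj hkswq gylf dyscl koyrt fgh mpa jycq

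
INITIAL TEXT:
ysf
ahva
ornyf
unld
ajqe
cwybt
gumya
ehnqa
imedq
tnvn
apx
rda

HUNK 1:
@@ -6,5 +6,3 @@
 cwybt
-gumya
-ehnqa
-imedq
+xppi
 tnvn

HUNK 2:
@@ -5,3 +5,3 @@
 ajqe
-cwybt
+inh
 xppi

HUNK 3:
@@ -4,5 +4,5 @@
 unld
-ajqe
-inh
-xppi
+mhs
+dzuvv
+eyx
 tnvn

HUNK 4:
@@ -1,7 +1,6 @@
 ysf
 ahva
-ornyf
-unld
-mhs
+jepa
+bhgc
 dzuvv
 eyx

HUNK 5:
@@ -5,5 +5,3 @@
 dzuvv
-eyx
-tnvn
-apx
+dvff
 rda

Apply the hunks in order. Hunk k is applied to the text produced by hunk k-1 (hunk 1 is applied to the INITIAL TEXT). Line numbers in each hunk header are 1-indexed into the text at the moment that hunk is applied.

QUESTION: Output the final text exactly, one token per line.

Hunk 1: at line 6 remove [gumya,ehnqa,imedq] add [xppi] -> 10 lines: ysf ahva ornyf unld ajqe cwybt xppi tnvn apx rda
Hunk 2: at line 5 remove [cwybt] add [inh] -> 10 lines: ysf ahva ornyf unld ajqe inh xppi tnvn apx rda
Hunk 3: at line 4 remove [ajqe,inh,xppi] add [mhs,dzuvv,eyx] -> 10 lines: ysf ahva ornyf unld mhs dzuvv eyx tnvn apx rda
Hunk 4: at line 1 remove [ornyf,unld,mhs] add [jepa,bhgc] -> 9 lines: ysf ahva jepa bhgc dzuvv eyx tnvn apx rda
Hunk 5: at line 5 remove [eyx,tnvn,apx] add [dvff] -> 7 lines: ysf ahva jepa bhgc dzuvv dvff rda

Answer: ysf
ahva
jepa
bhgc
dzuvv
dvff
rda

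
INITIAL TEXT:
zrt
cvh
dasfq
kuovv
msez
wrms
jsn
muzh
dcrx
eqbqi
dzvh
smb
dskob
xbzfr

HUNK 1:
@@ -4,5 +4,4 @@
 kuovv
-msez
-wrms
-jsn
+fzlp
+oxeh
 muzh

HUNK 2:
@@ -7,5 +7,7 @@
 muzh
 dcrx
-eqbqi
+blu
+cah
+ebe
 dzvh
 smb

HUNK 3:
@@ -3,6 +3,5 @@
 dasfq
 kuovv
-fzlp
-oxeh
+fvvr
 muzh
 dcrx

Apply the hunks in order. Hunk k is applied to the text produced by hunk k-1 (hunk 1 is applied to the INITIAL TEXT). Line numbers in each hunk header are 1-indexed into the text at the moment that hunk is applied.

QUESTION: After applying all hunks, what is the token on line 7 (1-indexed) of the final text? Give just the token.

Hunk 1: at line 4 remove [msez,wrms,jsn] add [fzlp,oxeh] -> 13 lines: zrt cvh dasfq kuovv fzlp oxeh muzh dcrx eqbqi dzvh smb dskob xbzfr
Hunk 2: at line 7 remove [eqbqi] add [blu,cah,ebe] -> 15 lines: zrt cvh dasfq kuovv fzlp oxeh muzh dcrx blu cah ebe dzvh smb dskob xbzfr
Hunk 3: at line 3 remove [fzlp,oxeh] add [fvvr] -> 14 lines: zrt cvh dasfq kuovv fvvr muzh dcrx blu cah ebe dzvh smb dskob xbzfr
Final line 7: dcrx

Answer: dcrx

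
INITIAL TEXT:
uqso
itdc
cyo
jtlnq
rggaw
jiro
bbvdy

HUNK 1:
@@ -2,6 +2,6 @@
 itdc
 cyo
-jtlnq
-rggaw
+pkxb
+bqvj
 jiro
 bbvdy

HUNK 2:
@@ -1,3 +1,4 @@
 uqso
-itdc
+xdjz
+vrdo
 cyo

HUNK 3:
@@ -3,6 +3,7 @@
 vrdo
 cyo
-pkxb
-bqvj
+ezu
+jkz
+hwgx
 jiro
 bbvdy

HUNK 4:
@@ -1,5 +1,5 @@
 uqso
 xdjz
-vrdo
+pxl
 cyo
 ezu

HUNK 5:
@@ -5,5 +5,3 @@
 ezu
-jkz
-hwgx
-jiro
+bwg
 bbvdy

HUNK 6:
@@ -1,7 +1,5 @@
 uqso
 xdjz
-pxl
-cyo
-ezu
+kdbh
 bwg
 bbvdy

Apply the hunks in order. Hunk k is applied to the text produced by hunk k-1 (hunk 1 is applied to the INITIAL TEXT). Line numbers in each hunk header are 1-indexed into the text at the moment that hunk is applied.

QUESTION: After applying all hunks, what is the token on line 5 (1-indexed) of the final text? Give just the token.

Hunk 1: at line 2 remove [jtlnq,rggaw] add [pkxb,bqvj] -> 7 lines: uqso itdc cyo pkxb bqvj jiro bbvdy
Hunk 2: at line 1 remove [itdc] add [xdjz,vrdo] -> 8 lines: uqso xdjz vrdo cyo pkxb bqvj jiro bbvdy
Hunk 3: at line 3 remove [pkxb,bqvj] add [ezu,jkz,hwgx] -> 9 lines: uqso xdjz vrdo cyo ezu jkz hwgx jiro bbvdy
Hunk 4: at line 1 remove [vrdo] add [pxl] -> 9 lines: uqso xdjz pxl cyo ezu jkz hwgx jiro bbvdy
Hunk 5: at line 5 remove [jkz,hwgx,jiro] add [bwg] -> 7 lines: uqso xdjz pxl cyo ezu bwg bbvdy
Hunk 6: at line 1 remove [pxl,cyo,ezu] add [kdbh] -> 5 lines: uqso xdjz kdbh bwg bbvdy
Final line 5: bbvdy

Answer: bbvdy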